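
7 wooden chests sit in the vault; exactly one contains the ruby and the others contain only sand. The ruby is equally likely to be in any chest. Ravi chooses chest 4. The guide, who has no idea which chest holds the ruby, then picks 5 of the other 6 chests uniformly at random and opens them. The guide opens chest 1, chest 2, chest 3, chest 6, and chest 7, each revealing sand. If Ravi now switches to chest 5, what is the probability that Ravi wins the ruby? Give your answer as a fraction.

Apply Bayes' rule, conditioning on where the ruby actually is.
If it is in any of chests 1, 2, 3, 6, and 7 (prior 1/7 each): that chest was opened and seen not to hold the prize — ruled out; weight (1/7)·0 = 0 each.
If it is in either of chests 4 and 5 (prior 1/7 each): the guide picks exactly this set with probability 1/6 regardless, and none is the prize; weight (1/7)·(1/6) = 1/42 each.
The weights sum to 1/21.
So P(the ruby in chest 5 | the guide opened chest 1, chest 2, chest 3, chest 6, and chest 7) = (1/42) / (1/21) = 1/2.

1/2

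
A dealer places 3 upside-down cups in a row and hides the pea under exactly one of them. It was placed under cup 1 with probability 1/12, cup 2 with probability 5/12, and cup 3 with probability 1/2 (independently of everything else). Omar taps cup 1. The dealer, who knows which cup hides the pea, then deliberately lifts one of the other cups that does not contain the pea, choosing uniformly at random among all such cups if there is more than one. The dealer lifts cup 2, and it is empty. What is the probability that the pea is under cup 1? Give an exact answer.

Consider each possible location of the pea in turn.
If it is under cup 1 (prior 1/12): the dealer has 2 equally likely choices, so probability 1/2; weight (1/12)·(1/2) = 1/24.
If it is under cup 2 (prior 5/12): the dealer opened cup 2, so this case is ruled out; weight (5/12)·0 = 0.
If it is under cup 3 (prior 1/2): the dealer has no choice, probability 1; weight (1/2)·1 = 1/2.
The weights sum to 13/24.
So P(the pea under cup 1 | the dealer opened cup 2) = (1/24) / (13/24) = 1/13.

1/13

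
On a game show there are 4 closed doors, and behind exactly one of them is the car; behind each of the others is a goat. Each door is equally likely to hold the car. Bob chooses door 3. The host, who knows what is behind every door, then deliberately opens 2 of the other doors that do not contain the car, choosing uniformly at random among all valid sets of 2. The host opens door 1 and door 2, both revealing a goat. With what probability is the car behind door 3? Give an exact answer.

1/4

Condition on the true location of the car.
If it is behind either of doors 1 and 2 (prior 1/4 each): that door was opened and seen not to hold the prize — ruled out; weight (1/4)·0 = 0 each.
If it is behind door 3 (prior 1/4): the host has 3 equally likely choices, so probability 1/3; weight (1/4)·(1/3) = 1/12.
If it is behind door 4 (prior 1/4): the host has no choice, probability 1; weight (1/4)·1 = 1/4.
The weights sum to 1/3.
So P(the car behind door 3 | the host opened door 1 and door 2) = (1/12) / (1/3) = 1/4.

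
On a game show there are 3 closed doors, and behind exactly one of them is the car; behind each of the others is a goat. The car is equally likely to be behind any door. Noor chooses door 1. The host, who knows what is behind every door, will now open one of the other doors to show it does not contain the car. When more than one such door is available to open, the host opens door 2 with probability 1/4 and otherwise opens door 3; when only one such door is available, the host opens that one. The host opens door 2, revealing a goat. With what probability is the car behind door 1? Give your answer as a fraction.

1/5

Consider each possible location of the car in turn.
If it is behind door 1 (prior 1/3): door 2 is available, opened with probability 1/4; weight (1/3)·(1/4) = 1/12.
If it is behind door 2 (prior 1/3): the host opened door 2, so this case is ruled out; weight (1/3)·0 = 0.
If it is behind door 3 (prior 1/3): only door 2 is available, probability 1; weight (1/3)·1 = 1/3.
The weights sum to 5/12.
So P(the car behind door 1 | the host opened door 2) = (1/12) / (5/12) = 1/5.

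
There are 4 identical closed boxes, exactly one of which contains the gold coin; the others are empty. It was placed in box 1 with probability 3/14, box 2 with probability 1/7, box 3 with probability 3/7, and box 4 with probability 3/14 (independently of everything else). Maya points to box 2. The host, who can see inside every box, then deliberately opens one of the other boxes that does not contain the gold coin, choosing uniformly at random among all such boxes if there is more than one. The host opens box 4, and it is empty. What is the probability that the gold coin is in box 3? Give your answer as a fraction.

18/31

Condition on the true location of the gold coin.
If it is in box 1 (prior 3/14): the host has 2 equally likely choices, so probability 1/2; weight (3/14)·(1/2) = 3/28.
If it is in box 2 (prior 1/7): the host has 3 equally likely choices, so probability 1/3; weight (1/7)·(1/3) = 1/21.
If it is in box 3 (prior 3/7): the host has 2 equally likely choices, so probability 1/2; weight (3/7)·(1/2) = 3/14.
If it is in box 4 (prior 3/14): the host opened box 4, so this case is ruled out; weight (3/14)·0 = 0.
The weights sum to 31/84.
So P(the gold coin in box 3 | the host opened box 4) = (3/14) / (31/84) = 18/31.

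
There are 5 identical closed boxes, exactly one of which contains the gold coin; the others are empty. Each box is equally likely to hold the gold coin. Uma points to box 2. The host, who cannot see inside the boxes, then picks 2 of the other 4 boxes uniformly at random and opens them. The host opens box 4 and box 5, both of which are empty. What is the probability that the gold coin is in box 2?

1/3

Apply Bayes' rule, conditioning on where the gold coin actually is.
If it is in any of boxes 1, 2, and 3 (prior 1/5 each): the host picks exactly this set with probability 1/6 regardless, and none is the prize; weight (1/5)·(1/6) = 1/30 each.
If it is in either of boxes 4 and 5 (prior 1/5 each): that box was opened and seen not to hold the prize — ruled out; weight (1/5)·0 = 0 each.
The weights sum to 1/10.
So P(the gold coin in box 2 | the host opened box 4 and box 5) = (1/30) / (1/10) = 1/3.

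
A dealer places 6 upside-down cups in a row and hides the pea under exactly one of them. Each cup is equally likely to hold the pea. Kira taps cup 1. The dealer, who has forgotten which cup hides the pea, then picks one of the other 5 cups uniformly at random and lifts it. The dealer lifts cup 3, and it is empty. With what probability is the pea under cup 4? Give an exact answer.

Consider each possible location of the pea in turn.
If it is under any of cups 1, 2, 4, 5, and 6 (prior 1/6 each): the dealer picks cup 3 with probability 1/5 regardless, and it is not the prize; weight (1/6)·(1/5) = 1/30 each.
If it is under cup 3 (prior 1/6): the dealer opened cup 3, so this case is ruled out; weight (1/6)·0 = 0.
The weights sum to 1/6.
So P(the pea under cup 4 | the dealer opened cup 3) = (1/30) / (1/6) = 1/5.

1/5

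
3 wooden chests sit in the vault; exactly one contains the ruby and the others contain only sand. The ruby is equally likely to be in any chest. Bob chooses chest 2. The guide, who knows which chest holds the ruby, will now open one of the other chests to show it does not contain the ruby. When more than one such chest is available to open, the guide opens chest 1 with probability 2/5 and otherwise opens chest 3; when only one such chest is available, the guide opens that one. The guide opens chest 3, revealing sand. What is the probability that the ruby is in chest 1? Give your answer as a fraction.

5/8

Consider each possible location of the ruby in turn.
If it is in chest 1 (prior 1/3): only chest 3 is available, probability 1; weight (1/3)·1 = 1/3.
If it is in chest 2 (prior 1/3): chest 1 is available but not opened, probability 3/5; weight (1/3)·(3/5) = 1/5.
If it is in chest 3 (prior 1/3): the guide opened chest 3, so this case is ruled out; weight (1/3)·0 = 0.
The weights sum to 8/15.
So P(the ruby in chest 1 | the guide opened chest 3) = (1/3) / (8/15) = 5/8.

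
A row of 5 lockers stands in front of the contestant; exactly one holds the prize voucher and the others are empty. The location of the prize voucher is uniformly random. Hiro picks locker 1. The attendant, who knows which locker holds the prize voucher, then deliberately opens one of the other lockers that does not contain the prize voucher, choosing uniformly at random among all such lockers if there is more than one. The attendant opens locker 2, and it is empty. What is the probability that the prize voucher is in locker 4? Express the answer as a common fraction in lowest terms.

Apply Bayes' rule, conditioning on where the prize voucher actually is.
If it is in locker 1 (prior 1/5): the attendant has 4 equally likely choices, so probability 1/4; weight (1/5)·(1/4) = 1/20.
If it is in locker 2 (prior 1/5): the attendant opened locker 2, so this case is ruled out; weight (1/5)·0 = 0.
If it is in any of lockers 3, 4, and 5 (prior 1/5 each): the attendant has 3 equally likely choices, so probability 1/3; weight (1/5)·(1/3) = 1/15 each.
The weights sum to 1/4.
So P(the prize voucher in locker 4 | the attendant opened locker 2) = (1/15) / (1/4) = 4/15.

4/15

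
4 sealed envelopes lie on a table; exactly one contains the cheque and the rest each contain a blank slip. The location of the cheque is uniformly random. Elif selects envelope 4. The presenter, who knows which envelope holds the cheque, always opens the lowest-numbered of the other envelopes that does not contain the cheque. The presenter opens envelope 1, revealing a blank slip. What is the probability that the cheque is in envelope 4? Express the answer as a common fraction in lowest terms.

1/3

Condition on the true location of the cheque.
If it is in envelope 1 (prior 1/4): the presenter opened envelope 1, so this case is ruled out; weight (1/4)·0 = 0.
If it is in any of envelopes 2, 3, and 4 (prior 1/4 each): envelope 1 is the lowest-numbered option available, probability 1; weight (1/4)·1 = 1/4 each.
The weights sum to 3/4.
So P(the cheque in envelope 4 | the presenter opened envelope 1) = (1/4) / (3/4) = 1/3.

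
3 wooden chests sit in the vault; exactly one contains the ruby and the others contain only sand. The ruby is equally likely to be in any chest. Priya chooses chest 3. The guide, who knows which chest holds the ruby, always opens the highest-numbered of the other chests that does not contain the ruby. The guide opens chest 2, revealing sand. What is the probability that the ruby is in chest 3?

Consider each possible location of the ruby in turn.
If it is in either of chests 1 and 3 (prior 1/3 each): chest 2 is the highest-numbered option available, probability 1; weight (1/3)·1 = 1/3 each.
If it is in chest 2 (prior 1/3): the guide opened chest 2, so this case is ruled out; weight (1/3)·0 = 0.
The weights sum to 2/3.
So P(the ruby in chest 3 | the guide opened chest 2) = (1/3) / (2/3) = 1/2.

1/2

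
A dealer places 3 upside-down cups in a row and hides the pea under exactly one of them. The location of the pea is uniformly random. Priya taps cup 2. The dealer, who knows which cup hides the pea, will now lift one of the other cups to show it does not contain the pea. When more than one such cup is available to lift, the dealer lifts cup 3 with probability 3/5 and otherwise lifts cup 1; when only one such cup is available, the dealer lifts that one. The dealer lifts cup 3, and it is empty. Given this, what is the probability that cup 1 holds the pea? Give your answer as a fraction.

5/8

Condition on the true location of the pea.
If it is under cup 1 (prior 1/3): only cup 3 is available, probability 1; weight (1/3)·1 = 1/3.
If it is under cup 2 (prior 1/3): cup 3 is available, opened with probability 3/5; weight (1/3)·(3/5) = 1/5.
If it is under cup 3 (prior 1/3): the dealer opened cup 3, so this case is ruled out; weight (1/3)·0 = 0.
The weights sum to 8/15.
So P(the pea under cup 1 | the dealer opened cup 3) = (1/3) / (8/15) = 5/8.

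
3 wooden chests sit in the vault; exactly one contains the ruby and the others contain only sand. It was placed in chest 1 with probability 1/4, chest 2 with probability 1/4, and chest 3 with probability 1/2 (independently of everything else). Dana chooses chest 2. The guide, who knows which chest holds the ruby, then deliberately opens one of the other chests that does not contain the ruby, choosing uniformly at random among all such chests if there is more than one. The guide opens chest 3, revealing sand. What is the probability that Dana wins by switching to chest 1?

Apply Bayes' rule, conditioning on where the ruby actually is.
If it is in chest 1 (prior 1/4): the guide has no choice, probability 1; weight (1/4)·1 = 1/4.
If it is in chest 2 (prior 1/4): the guide has 2 equally likely choices, so probability 1/2; weight (1/4)·(1/2) = 1/8.
If it is in chest 3 (prior 1/2): the guide opened chest 3, so this case is ruled out; weight (1/2)·0 = 0.
The weights sum to 3/8.
So P(the ruby in chest 1 | the guide opened chest 3) = (1/4) / (3/8) = 2/3.

2/3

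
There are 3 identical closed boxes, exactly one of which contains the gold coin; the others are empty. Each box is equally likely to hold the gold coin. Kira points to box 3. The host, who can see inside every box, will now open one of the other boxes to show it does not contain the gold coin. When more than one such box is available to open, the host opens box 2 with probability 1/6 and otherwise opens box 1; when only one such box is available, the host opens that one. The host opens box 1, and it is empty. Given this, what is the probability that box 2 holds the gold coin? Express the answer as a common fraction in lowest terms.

6/11

Consider each possible location of the gold coin in turn.
If it is in box 1 (prior 1/3): the host opened box 1, so this case is ruled out; weight (1/3)·0 = 0.
If it is in box 2 (prior 1/3): only box 1 is available, probability 1; weight (1/3)·1 = 1/3.
If it is in box 3 (prior 1/3): box 2 is available but not opened, probability 5/6; weight (1/3)·(5/6) = 5/18.
The weights sum to 11/18.
So P(the gold coin in box 2 | the host opened box 1) = (1/3) / (11/18) = 6/11.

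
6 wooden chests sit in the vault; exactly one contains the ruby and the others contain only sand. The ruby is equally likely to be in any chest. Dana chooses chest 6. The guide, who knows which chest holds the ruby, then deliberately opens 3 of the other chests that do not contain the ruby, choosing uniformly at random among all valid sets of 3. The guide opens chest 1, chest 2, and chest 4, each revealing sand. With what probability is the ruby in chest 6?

1/6

Consider each possible location of the ruby in turn.
If it is in any of chests 1, 2, and 4 (prior 1/6 each): that chest was opened and seen not to hold the prize — ruled out; weight (1/6)·0 = 0 each.
If it is in either of chests 3 and 5 (prior 1/6 each): the guide has 4 equally likely choices, so probability 1/4; weight (1/6)·(1/4) = 1/24 each.
If it is in chest 6 (prior 1/6): the guide has 10 equally likely choices, so probability 1/10; weight (1/6)·(1/10) = 1/60.
The weights sum to 1/10.
So P(the ruby in chest 6 | the guide opened chest 1, chest 2, and chest 4) = (1/60) / (1/10) = 1/6.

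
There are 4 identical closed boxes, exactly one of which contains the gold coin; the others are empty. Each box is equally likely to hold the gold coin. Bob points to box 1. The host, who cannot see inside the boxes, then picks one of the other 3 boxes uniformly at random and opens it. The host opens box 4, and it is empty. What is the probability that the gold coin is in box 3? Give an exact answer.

1/3

Consider each possible location of the gold coin in turn.
If it is in any of boxes 1, 2, and 3 (prior 1/4 each): the host picks box 4 with probability 1/3 regardless, and it is not the prize; weight (1/4)·(1/3) = 1/12 each.
If it is in box 4 (prior 1/4): the host opened box 4, so this case is ruled out; weight (1/4)·0 = 0.
The weights sum to 1/4.
So P(the gold coin in box 3 | the host opened box 4) = (1/12) / (1/4) = 1/3.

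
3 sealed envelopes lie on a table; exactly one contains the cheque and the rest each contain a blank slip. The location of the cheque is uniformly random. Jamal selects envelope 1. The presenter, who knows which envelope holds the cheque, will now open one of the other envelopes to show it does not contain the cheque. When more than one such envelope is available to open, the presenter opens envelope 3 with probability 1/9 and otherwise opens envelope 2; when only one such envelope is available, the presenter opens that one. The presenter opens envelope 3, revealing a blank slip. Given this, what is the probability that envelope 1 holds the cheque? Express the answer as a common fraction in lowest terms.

1/10

Condition on the true location of the cheque.
If it is in envelope 1 (prior 1/3): envelope 3 is available, opened with probability 1/9; weight (1/3)·(1/9) = 1/27.
If it is in envelope 2 (prior 1/3): only envelope 3 is available, probability 1; weight (1/3)·1 = 1/3.
If it is in envelope 3 (prior 1/3): the presenter opened envelope 3, so this case is ruled out; weight (1/3)·0 = 0.
The weights sum to 10/27.
So P(the cheque in envelope 1 | the presenter opened envelope 3) = (1/27) / (10/27) = 1/10.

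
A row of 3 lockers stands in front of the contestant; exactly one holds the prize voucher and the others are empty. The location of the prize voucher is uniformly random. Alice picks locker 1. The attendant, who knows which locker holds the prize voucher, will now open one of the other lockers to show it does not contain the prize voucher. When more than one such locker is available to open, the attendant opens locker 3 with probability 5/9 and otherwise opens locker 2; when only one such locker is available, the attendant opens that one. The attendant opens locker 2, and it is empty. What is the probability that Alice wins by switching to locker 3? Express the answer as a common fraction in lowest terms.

Condition on the true location of the prize voucher.
If it is in locker 1 (prior 1/3): locker 3 is available but not opened, probability 4/9; weight (1/3)·(4/9) = 4/27.
If it is in locker 2 (prior 1/3): the attendant opened locker 2, so this case is ruled out; weight (1/3)·0 = 0.
If it is in locker 3 (prior 1/3): only locker 2 is available, probability 1; weight (1/3)·1 = 1/3.
The weights sum to 13/27.
So P(the prize voucher in locker 3 | the attendant opened locker 2) = (1/3) / (13/27) = 9/13.

9/13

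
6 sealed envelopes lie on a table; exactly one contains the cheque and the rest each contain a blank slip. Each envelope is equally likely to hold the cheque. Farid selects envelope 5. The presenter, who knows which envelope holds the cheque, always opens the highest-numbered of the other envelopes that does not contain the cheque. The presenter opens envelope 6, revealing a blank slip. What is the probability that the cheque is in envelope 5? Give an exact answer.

Consider each possible location of the cheque in turn.
If it is in any of envelopes 1, 2, 3, 4, and 5 (prior 1/6 each): envelope 6 is the highest-numbered option available, probability 1; weight (1/6)·1 = 1/6 each.
If it is in envelope 6 (prior 1/6): the presenter opened envelope 6, so this case is ruled out; weight (1/6)·0 = 0.
The weights sum to 5/6.
So P(the cheque in envelope 5 | the presenter opened envelope 6) = (1/6) / (5/6) = 1/5.

1/5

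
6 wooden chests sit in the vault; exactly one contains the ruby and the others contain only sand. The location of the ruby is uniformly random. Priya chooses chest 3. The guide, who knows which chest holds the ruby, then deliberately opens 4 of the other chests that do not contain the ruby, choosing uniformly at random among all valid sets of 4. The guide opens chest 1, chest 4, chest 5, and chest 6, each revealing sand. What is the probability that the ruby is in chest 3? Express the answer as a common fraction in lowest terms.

1/6

Consider each possible location of the ruby in turn.
If it is in any of chests 1, 4, 5, and 6 (prior 1/6 each): that chest was opened and seen not to hold the prize — ruled out; weight (1/6)·0 = 0 each.
If it is in chest 2 (prior 1/6): the guide has no choice, probability 1; weight (1/6)·1 = 1/6.
If it is in chest 3 (prior 1/6): the guide has 5 equally likely choices, so probability 1/5; weight (1/6)·(1/5) = 1/30.
The weights sum to 1/5.
So P(the ruby in chest 3 | the guide opened chest 1, chest 4, chest 5, and chest 6) = (1/30) / (1/5) = 1/6.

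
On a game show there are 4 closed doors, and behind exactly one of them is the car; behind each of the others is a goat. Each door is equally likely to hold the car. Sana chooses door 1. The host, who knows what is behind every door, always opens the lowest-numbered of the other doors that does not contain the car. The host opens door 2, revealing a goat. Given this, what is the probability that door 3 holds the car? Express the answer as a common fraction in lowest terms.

1/3

Apply Bayes' rule, conditioning on where the car actually is.
If it is behind any of doors 1, 3, and 4 (prior 1/4 each): door 2 is the lowest-numbered option available, probability 1; weight (1/4)·1 = 1/4 each.
If it is behind door 2 (prior 1/4): the host opened door 2, so this case is ruled out; weight (1/4)·0 = 0.
The weights sum to 3/4.
So P(the car behind door 3 | the host opened door 2) = (1/4) / (3/4) = 1/3.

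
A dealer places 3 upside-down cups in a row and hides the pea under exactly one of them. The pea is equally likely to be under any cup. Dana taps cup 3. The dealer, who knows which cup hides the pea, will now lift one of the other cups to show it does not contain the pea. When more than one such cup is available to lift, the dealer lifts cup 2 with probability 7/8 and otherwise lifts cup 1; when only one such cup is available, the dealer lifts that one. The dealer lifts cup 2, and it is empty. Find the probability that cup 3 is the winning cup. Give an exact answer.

7/15

Apply Bayes' rule, conditioning on where the pea actually is.
If it is under cup 1 (prior 1/3): only cup 2 is available, probability 1; weight (1/3)·1 = 1/3.
If it is under cup 2 (prior 1/3): the dealer opened cup 2, so this case is ruled out; weight (1/3)·0 = 0.
If it is under cup 3 (prior 1/3): cup 2 is available, opened with probability 7/8; weight (1/3)·(7/8) = 7/24.
The weights sum to 5/8.
So P(the pea under cup 3 | the dealer opened cup 2) = (7/24) / (5/8) = 7/15.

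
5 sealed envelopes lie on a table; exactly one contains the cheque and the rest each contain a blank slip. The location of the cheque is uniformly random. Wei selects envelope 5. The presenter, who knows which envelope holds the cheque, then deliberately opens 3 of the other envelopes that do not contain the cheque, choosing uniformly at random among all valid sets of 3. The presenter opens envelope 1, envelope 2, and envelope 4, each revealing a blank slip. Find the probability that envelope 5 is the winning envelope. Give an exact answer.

Condition on the true location of the cheque.
If it is in any of envelopes 1, 2, and 4 (prior 1/5 each): that envelope was opened and seen not to hold the prize — ruled out; weight (1/5)·0 = 0 each.
If it is in envelope 3 (prior 1/5): the presenter has no choice, probability 1; weight (1/5)·1 = 1/5.
If it is in envelope 5 (prior 1/5): the presenter has 4 equally likely choices, so probability 1/4; weight (1/5)·(1/4) = 1/20.
The weights sum to 1/4.
So P(the cheque in envelope 5 | the presenter opened envelope 1, envelope 2, and envelope 4) = (1/20) / (1/4) = 1/5.

1/5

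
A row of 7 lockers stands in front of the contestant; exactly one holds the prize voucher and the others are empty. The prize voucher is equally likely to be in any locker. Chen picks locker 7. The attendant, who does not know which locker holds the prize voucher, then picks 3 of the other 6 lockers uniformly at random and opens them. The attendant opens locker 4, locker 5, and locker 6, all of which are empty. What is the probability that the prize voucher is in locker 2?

1/4

Condition on the true location of the prize voucher.
If it is in any of lockers 1, 2, 3, and 7 (prior 1/7 each): the attendant picks exactly this set with probability 1/20 regardless, and none is the prize; weight (1/7)·(1/20) = 1/140 each.
If it is in any of lockers 4, 5, and 6 (prior 1/7 each): that locker was opened and seen not to hold the prize — ruled out; weight (1/7)·0 = 0 each.
The weights sum to 1/35.
So P(the prize voucher in locker 2 | the attendant opened locker 4, locker 5, and locker 6) = (1/140) / (1/35) = 1/4.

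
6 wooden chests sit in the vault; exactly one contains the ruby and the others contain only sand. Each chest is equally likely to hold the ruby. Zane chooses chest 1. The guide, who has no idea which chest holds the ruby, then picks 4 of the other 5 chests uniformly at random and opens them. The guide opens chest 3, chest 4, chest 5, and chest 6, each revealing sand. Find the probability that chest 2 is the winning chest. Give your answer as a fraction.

1/2

Condition on the true location of the ruby.
If it is in either of chests 1 and 2 (prior 1/6 each): the guide picks exactly this set with probability 1/5 regardless, and none is the prize; weight (1/6)·(1/5) = 1/30 each.
If it is in any of chests 3, 4, 5, and 6 (prior 1/6 each): that chest was opened and seen not to hold the prize — ruled out; weight (1/6)·0 = 0 each.
The weights sum to 1/15.
So P(the ruby in chest 2 | the guide opened chest 3, chest 4, chest 5, and chest 6) = (1/30) / (1/15) = 1/2.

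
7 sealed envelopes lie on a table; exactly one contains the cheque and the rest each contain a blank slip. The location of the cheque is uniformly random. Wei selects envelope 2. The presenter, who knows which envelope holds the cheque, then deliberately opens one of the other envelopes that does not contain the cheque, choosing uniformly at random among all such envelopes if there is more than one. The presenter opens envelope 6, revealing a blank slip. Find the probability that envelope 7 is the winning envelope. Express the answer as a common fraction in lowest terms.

Consider each possible location of the cheque in turn.
If it is in any of envelopes 1, 3, 4, 5, and 7 (prior 1/7 each): the presenter has 5 equally likely choices, so probability 1/5; weight (1/7)·(1/5) = 1/35 each.
If it is in envelope 2 (prior 1/7): the presenter has 6 equally likely choices, so probability 1/6; weight (1/7)·(1/6) = 1/42.
If it is in envelope 6 (prior 1/7): the presenter opened envelope 6, so this case is ruled out; weight (1/7)·0 = 0.
The weights sum to 1/6.
So P(the cheque in envelope 7 | the presenter opened envelope 6) = (1/35) / (1/6) = 6/35.

6/35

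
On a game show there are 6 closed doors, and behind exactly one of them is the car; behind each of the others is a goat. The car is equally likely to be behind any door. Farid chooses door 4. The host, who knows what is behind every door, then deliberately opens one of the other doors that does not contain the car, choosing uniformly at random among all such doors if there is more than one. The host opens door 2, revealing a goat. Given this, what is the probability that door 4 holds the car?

1/6

Condition on the true location of the car.
If it is behind any of doors 1, 3, 5, and 6 (prior 1/6 each): the host has 4 equally likely choices, so probability 1/4; weight (1/6)·(1/4) = 1/24 each.
If it is behind door 2 (prior 1/6): the host opened door 2, so this case is ruled out; weight (1/6)·0 = 0.
If it is behind door 4 (prior 1/6): the host has 5 equally likely choices, so probability 1/5; weight (1/6)·(1/5) = 1/30.
The weights sum to 1/5.
So P(the car behind door 4 | the host opened door 2) = (1/30) / (1/5) = 1/6.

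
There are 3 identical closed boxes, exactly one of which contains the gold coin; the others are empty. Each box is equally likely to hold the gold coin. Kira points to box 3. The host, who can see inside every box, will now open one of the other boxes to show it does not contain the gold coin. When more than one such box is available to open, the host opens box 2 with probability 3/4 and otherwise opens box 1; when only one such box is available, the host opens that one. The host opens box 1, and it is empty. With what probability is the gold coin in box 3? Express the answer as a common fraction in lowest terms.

Condition on the true location of the gold coin.
If it is in box 1 (prior 1/3): the host opened box 1, so this case is ruled out; weight (1/3)·0 = 0.
If it is in box 2 (prior 1/3): only box 1 is available, probability 1; weight (1/3)·1 = 1/3.
If it is in box 3 (prior 1/3): box 2 is available but not opened, probability 1/4; weight (1/3)·(1/4) = 1/12.
The weights sum to 5/12.
So P(the gold coin in box 3 | the host opened box 1) = (1/12) / (5/12) = 1/5.

1/5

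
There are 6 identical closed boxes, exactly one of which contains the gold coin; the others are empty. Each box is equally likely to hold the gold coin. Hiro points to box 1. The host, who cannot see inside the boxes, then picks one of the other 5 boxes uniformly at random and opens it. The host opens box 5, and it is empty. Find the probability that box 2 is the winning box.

1/5

Because the host chose which box to open without knowing where the gold coin is, the choice is independent of the prize location. Learning that box 5 does not hold the gold coin simply rules out that one location and leaves the remaining 5 boxes still equally likely by symmetry.
So P(the gold coin in box 2) = 1/5.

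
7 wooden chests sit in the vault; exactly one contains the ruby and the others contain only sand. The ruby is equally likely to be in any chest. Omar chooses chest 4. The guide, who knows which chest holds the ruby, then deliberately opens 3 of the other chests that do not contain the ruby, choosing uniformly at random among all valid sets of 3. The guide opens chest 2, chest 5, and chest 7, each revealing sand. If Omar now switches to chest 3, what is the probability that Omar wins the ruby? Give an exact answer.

2/7

Condition on the true location of the ruby.
If it is in any of chests 1, 3, and 6 (prior 1/7 each): the guide has 10 equally likely choices, so probability 1/10; weight (1/7)·(1/10) = 1/70 each.
If it is in any of chests 2, 5, and 7 (prior 1/7 each): that chest was opened and seen not to hold the prize — ruled out; weight (1/7)·0 = 0 each.
If it is in chest 4 (prior 1/7): the guide has 20 equally likely choices, so probability 1/20; weight (1/7)·(1/20) = 1/140.
The weights sum to 1/20.
So P(the ruby in chest 3 | the guide opened chest 2, chest 5, and chest 7) = (1/70) / (1/20) = 2/7.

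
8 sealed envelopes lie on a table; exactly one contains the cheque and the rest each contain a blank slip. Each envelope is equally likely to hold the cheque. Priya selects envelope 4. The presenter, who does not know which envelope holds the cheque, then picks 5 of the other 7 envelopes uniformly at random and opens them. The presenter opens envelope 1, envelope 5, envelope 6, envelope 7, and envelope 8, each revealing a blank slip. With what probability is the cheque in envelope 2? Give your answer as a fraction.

1/3

Because the presenter chose which envelopes to open without knowing where the cheque is, the choice is independent of the prize location. Learning that none of the 5 opened envelopes holds the cheque simply rules out those 5 locations and leaves the remaining 3 envelopes still equally likely by symmetry.
So P(the cheque in envelope 2) = 1/3.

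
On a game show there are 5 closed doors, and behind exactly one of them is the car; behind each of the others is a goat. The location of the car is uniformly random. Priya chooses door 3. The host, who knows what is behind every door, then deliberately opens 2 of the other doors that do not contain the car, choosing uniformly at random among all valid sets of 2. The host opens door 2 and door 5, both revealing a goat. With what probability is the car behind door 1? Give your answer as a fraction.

2/5

Apply Bayes' rule, conditioning on where the car actually is.
If it is behind either of doors 1 and 4 (prior 1/5 each): the host has 3 equally likely choices, so probability 1/3; weight (1/5)·(1/3) = 1/15 each.
If it is behind either of doors 2 and 5 (prior 1/5 each): that door was opened and seen not to hold the prize — ruled out; weight (1/5)·0 = 0 each.
If it is behind door 3 (prior 1/5): the host has 6 equally likely choices, so probability 1/6; weight (1/5)·(1/6) = 1/30.
The weights sum to 1/6.
So P(the car behind door 1 | the host opened door 2 and door 5) = (1/15) / (1/6) = 2/5.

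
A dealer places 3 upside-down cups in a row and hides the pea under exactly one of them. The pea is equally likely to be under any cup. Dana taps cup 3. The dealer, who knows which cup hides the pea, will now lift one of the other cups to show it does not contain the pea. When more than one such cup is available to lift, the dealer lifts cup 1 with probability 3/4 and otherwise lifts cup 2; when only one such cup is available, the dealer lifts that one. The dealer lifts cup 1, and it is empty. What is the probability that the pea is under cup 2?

Condition on the true location of the pea.
If it is under cup 1 (prior 1/3): the dealer opened cup 1, so this case is ruled out; weight (1/3)·0 = 0.
If it is under cup 2 (prior 1/3): only cup 1 is available, probability 1; weight (1/3)·1 = 1/3.
If it is under cup 3 (prior 1/3): cup 1 is available, opened with probability 3/4; weight (1/3)·(3/4) = 1/4.
The weights sum to 7/12.
So P(the pea under cup 2 | the dealer opened cup 1) = (1/3) / (7/12) = 4/7.

4/7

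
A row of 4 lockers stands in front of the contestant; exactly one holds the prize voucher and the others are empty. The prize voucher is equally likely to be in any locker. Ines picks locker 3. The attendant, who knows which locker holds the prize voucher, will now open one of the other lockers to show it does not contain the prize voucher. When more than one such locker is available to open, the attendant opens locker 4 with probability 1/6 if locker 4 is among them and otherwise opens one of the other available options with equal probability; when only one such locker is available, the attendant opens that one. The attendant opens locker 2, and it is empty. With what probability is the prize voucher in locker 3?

Consider each possible location of the prize voucher in turn.
If it is in locker 1 (prior 1/4): locker 4 is available but not opened, probability 5/6; weight (1/4)·(5/6) = 5/24.
If it is in locker 2 (prior 1/4): the attendant opened locker 2, so this case is ruled out; weight (1/4)·0 = 0.
If it is in locker 3 (prior 1/4): locker 4 is available but not opened; locker 2 gets probability (1 − 1/6)/2 = 5/12; weight (1/4)·(5/12) = 5/48.
If it is in locker 4 (prior 1/4): locker 4 holds the prize so is unavailable; the attendant chooses uniformly among the 2 others, probability 1/2; weight (1/4)·(1/2) = 1/8.
The weights sum to 7/16.
So P(the prize voucher in locker 3 | the attendant opened locker 2) = (5/48) / (7/16) = 5/21.

5/21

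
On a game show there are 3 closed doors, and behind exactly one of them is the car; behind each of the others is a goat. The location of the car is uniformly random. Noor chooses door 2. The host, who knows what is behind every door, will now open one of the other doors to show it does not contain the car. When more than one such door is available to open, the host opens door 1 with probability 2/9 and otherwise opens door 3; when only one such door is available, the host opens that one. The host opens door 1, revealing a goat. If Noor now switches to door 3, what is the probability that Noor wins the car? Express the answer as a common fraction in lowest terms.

9/11

Consider each possible location of the car in turn.
If it is behind door 1 (prior 1/3): the host opened door 1, so this case is ruled out; weight (1/3)·0 = 0.
If it is behind door 2 (prior 1/3): door 1 is available, opened with probability 2/9; weight (1/3)·(2/9) = 2/27.
If it is behind door 3 (prior 1/3): only door 1 is available, probability 1; weight (1/3)·1 = 1/3.
The weights sum to 11/27.
So P(the car behind door 3 | the host opened door 1) = (1/3) / (11/27) = 9/11.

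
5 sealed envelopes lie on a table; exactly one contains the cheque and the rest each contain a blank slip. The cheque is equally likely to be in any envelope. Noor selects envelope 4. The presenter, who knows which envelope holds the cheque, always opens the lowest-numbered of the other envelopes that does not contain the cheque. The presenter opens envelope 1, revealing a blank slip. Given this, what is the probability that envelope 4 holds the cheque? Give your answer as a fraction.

Consider each possible location of the cheque in turn.
If it is in envelope 1 (prior 1/5): the presenter opened envelope 1, so this case is ruled out; weight (1/5)·0 = 0.
If it is in any of envelopes 2, 3, 4, and 5 (prior 1/5 each): envelope 1 is the lowest-numbered option available, probability 1; weight (1/5)·1 = 1/5 each.
The weights sum to 4/5.
So P(the cheque in envelope 4 | the presenter opened envelope 1) = (1/5) / (4/5) = 1/4.

1/4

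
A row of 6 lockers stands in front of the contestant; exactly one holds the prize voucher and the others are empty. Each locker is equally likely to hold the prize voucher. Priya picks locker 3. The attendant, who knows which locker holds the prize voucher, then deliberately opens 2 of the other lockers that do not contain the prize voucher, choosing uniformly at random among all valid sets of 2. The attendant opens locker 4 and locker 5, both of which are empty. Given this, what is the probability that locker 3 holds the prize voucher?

1/6

Condition on the true location of the prize voucher.
If it is in any of lockers 1, 2, and 6 (prior 1/6 each): the attendant has 6 equally likely choices, so probability 1/6; weight (1/6)·(1/6) = 1/36 each.
If it is in locker 3 (prior 1/6): the attendant has 10 equally likely choices, so probability 1/10; weight (1/6)·(1/10) = 1/60.
If it is in either of lockers 4 and 5 (prior 1/6 each): that locker was opened and seen not to hold the prize — ruled out; weight (1/6)·0 = 0 each.
The weights sum to 1/10.
So P(the prize voucher in locker 3 | the attendant opened locker 4 and locker 5) = (1/60) / (1/10) = 1/6.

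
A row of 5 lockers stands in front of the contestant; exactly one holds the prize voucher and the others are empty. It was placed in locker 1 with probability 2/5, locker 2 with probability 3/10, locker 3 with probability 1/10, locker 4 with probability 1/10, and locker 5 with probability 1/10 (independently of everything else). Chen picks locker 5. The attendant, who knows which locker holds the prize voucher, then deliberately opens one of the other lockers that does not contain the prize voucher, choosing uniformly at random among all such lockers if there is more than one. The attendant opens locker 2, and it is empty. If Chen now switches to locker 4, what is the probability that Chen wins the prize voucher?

4/27

Condition on the true location of the prize voucher.
If it is in locker 1 (prior 2/5): the attendant has 3 equally likely choices, so probability 1/3; weight (2/5)·(1/3) = 2/15.
If it is in locker 2 (prior 3/10): the attendant opened locker 2, so this case is ruled out; weight (3/10)·0 = 0.
If it is in either of lockers 3 and 4 (prior 1/10 each): the attendant has 3 equally likely choices, so probability 1/3; weight (1/10)·(1/3) = 1/30 each.
If it is in locker 5 (prior 1/10): the attendant has 4 equally likely choices, so probability 1/4; weight (1/10)·(1/4) = 1/40.
The weights sum to 9/40.
So P(the prize voucher in locker 4 | the attendant opened locker 2) = (1/30) / (9/40) = 4/27.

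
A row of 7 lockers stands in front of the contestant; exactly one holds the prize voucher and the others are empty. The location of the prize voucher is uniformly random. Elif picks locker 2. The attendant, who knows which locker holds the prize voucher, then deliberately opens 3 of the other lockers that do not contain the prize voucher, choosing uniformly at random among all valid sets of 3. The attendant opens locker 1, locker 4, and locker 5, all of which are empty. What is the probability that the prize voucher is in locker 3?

Consider each possible location of the prize voucher in turn.
If it is in any of lockers 1, 4, and 5 (prior 1/7 each): that locker was opened and seen not to hold the prize — ruled out; weight (1/7)·0 = 0 each.
If it is in locker 2 (prior 1/7): the attendant has 20 equally likely choices, so probability 1/20; weight (1/7)·(1/20) = 1/140.
If it is in any of lockers 3, 6, and 7 (prior 1/7 each): the attendant has 10 equally likely choices, so probability 1/10; weight (1/7)·(1/10) = 1/70 each.
The weights sum to 1/20.
So P(the prize voucher in locker 3 | the attendant opened locker 1, locker 4, and locker 5) = (1/70) / (1/20) = 2/7.

2/7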